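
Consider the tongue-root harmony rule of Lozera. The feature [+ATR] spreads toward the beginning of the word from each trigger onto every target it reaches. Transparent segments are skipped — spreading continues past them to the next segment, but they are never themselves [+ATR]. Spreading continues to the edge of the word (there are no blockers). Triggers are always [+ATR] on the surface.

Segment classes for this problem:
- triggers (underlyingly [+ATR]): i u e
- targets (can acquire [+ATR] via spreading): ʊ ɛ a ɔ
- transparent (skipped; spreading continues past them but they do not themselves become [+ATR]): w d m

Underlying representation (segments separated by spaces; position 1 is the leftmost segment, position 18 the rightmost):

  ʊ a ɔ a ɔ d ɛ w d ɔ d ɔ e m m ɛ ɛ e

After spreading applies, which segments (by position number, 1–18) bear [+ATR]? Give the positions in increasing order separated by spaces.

1 2 3 4 5 7 10 12 13 16 17 18

From /e/ at 13 leftward: 12 /ɔ/ → [+ATR]; 11 /d/ transparent; 10 /ɔ/ → [+ATR]; 9 /d/ transparent; 8 /w/ transparent; 7 /ɛ/ → [+ATR]; 6 /d/ transparent; 5 /ɔ/ → [+ATR]; 4 /a/ → [+ATR]; 3 /ɔ/ → [+ATR]; 2 /a/ → [+ATR]; 1 /ʊ/ → [+ATR]; word edge.
From /e/ at 18 leftward: 17 /ɛ/ → [+ATR]; 16 /ɛ/ → [+ATR]; 15 /m/ transparent; 14 /m/ transparent; 13 /e/ is itself a trigger — this domain ends here.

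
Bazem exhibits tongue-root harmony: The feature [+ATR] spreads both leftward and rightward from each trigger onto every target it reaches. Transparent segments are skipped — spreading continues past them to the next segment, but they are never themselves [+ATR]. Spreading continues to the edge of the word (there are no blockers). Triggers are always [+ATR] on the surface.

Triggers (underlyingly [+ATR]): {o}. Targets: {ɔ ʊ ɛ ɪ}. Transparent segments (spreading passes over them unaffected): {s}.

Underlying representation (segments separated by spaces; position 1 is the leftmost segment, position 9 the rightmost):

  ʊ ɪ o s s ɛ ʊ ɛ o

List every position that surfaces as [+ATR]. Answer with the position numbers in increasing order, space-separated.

1 2 3 6 7 8 9

From /o/ at 3 rightward: 4 /s/ transparent; 5 /s/ transparent; 6 /ɛ/ → [+ATR]; 7 /ʊ/ → [+ATR]; 8 /ɛ/ → [+ATR]; 9 /o/ is itself a trigger — this domain ends here.
From /o/ at 3 leftward: 2 /ɪ/ → [+ATR]; 1 /ʊ/ → [+ATR]; word edge.
From /o/ at 9 rightward: word edge.
From /o/ at 9 leftward: 8 /ɛ/ → [+ATR]; 7 /ʊ/ → [+ATR]; 6 /ɛ/ → [+ATR]; 5 /s/ transparent; 4 /s/ transparent; 3 /o/ is itself a trigger — this domain ends here.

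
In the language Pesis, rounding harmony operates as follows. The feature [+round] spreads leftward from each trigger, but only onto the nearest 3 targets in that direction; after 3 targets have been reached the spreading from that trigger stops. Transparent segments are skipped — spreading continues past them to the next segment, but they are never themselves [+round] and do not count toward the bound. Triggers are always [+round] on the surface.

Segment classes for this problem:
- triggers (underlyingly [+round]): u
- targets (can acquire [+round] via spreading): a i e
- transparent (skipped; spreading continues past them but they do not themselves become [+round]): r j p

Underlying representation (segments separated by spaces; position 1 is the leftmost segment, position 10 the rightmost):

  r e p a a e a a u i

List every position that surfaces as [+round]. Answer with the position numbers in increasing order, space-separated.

From /u/ at 9 leftward: 8 /a/ → [+round]; 7 /a/ → [+round]; 6 /e/ → [+round]; bound reached.
Targets with no active source: positions 2 4 5 10 stay [-round].

6 7 8 9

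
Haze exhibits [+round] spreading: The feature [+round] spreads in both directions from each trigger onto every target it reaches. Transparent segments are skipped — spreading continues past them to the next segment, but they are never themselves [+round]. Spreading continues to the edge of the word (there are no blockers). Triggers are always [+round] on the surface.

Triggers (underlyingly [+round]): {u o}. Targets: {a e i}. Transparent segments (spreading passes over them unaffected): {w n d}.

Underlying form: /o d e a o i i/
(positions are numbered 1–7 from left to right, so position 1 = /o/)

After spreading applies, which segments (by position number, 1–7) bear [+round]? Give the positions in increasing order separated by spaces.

1 3 4 5 6 7

From /o/ at 1 rightward: 2 /d/ transparent; 3 /e/ → [+round]; 4 /a/ → [+round]; 5 /o/ is itself a trigger — this domain ends here.
From /o/ at 1 leftward: word edge.
From /o/ at 5 rightward: 6 /i/ → [+round]; 7 /i/ → [+round]; word edge.
From /o/ at 5 leftward: 4 /a/ → [+round]; 3 /e/ → [+round]; 2 /d/ transparent; 1 /o/ is itself a trigger — this domain ends here.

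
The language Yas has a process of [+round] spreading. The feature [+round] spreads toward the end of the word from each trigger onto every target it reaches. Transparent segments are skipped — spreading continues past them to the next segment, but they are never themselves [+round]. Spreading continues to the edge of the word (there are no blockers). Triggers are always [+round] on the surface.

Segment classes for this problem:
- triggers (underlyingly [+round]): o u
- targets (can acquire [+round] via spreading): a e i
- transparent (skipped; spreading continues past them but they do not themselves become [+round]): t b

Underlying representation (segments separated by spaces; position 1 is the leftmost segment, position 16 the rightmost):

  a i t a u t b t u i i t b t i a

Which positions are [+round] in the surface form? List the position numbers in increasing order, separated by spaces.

From /u/ at 5 rightward: 6 /t/ transparent; 7 /b/ transparent; 8 /t/ transparent; 9 /u/ is itself a trigger — this domain ends here.
From /u/ at 9 rightward: 10 /i/ → [+round]; 11 /i/ → [+round]; 12 /t/ transparent; 13 /b/ transparent; 14 /t/ transparent; 15 /i/ → [+round]; 16 /a/ → [+round]; word edge.
Targets with no active source: positions 1 2 4 stay [-round].

5 9 10 11 15 16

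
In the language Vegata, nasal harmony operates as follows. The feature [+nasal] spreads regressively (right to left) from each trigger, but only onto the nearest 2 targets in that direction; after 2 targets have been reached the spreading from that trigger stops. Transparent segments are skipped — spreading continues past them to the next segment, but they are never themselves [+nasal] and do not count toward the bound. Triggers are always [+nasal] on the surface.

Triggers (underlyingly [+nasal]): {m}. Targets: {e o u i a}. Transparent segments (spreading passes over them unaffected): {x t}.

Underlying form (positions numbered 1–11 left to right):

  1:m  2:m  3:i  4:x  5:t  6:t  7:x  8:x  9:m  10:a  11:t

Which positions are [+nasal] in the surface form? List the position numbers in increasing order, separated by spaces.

From /m/ at 1 leftward: word edge.
From /m/ at 2 leftward: 1 /m/ is itself a trigger — this domain ends here.
From /m/ at 9 leftward: 8 /x/ transparent; 7 /x/ transparent; 6 /t/ transparent; 5 /t/ transparent; 4 /x/ transparent; 3 /i/ → [+nasal]; 2 /m/ is itself a trigger — this domain ends here.
Target with no active source: position 10 stays [-nasal].

1 2 3 9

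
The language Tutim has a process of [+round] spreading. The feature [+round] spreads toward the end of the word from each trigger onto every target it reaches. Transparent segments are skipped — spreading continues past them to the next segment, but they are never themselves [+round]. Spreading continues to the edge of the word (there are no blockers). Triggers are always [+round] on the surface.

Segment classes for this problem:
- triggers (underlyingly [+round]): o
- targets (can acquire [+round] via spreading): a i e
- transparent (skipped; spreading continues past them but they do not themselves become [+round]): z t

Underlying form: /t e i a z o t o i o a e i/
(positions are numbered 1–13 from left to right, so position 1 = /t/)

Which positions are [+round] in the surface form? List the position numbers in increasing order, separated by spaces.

From /o/ at 6 rightward: 7 /t/ transparent; 8 /o/ is itself a trigger — this domain ends here.
From /o/ at 8 rightward: 9 /i/ → [+round]; 10 /o/ is itself a trigger — this domain ends here.
From /o/ at 10 rightward: 11 /a/ → [+round]; 12 /e/ → [+round]; 13 /i/ → [+round]; word edge.
Targets with no active source: positions 2 3 4 stay [-round].

6 8 9 10 11 12 13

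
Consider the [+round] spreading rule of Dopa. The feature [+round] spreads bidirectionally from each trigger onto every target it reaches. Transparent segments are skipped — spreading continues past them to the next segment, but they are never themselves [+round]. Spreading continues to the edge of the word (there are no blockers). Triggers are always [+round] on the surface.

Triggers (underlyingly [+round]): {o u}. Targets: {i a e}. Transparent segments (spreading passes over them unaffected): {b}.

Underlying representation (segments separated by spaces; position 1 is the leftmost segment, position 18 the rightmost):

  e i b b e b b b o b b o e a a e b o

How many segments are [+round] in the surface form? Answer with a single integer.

10

From /o/ at 9 rightward: 10 /b/ transparent; 11 /b/ transparent; 12 /o/ is itself a trigger — this domain ends here.
From /o/ at 9 leftward: 8 /b/ transparent; 7 /b/ transparent; 6 /b/ transparent; 5 /e/ → [+round]; 4 /b/ transparent; 3 /b/ transparent; 2 /i/ → [+round]; 1 /e/ → [+round]; word edge.
From /o/ at 12 rightward: 13 /e/ → [+round]; 14 /a/ → [+round]; 15 /a/ → [+round]; 16 /e/ → [+round]; 17 /b/ transparent; 18 /o/ is itself a trigger — this domain ends here.
From /o/ at 12 leftward: 11 /b/ transparent; 10 /b/ transparent; 9 /o/ is itself a trigger — this domain ends here.
From /o/ at 18 rightward: word edge.
From /o/ at 18 leftward: 17 /b/ transparent; 16 /e/ → [+round]; 15 /a/ → [+round]; 14 /a/ → [+round]; 13 /e/ → [+round]; 12 /o/ is itself a trigger — this domain ends here.
[+round] positions on the surface: 1 2 5 9 12 13 14 15 16 18.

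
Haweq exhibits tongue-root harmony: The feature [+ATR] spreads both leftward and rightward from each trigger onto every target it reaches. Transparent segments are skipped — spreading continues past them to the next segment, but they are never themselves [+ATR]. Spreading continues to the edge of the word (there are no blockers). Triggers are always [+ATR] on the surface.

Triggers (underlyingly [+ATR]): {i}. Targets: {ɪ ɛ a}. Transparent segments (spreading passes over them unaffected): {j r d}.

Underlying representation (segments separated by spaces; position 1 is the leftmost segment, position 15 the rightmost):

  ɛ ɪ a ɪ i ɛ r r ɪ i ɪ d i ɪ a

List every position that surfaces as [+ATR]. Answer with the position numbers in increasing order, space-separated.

1 2 3 4 5 6 9 10 11 13 14 15

From /i/ at 5 rightward: 6 /ɛ/ → [+ATR]; 7 /r/ transparent; 8 /r/ transparent; 9 /ɪ/ → [+ATR]; 10 /i/ is itself a trigger — this domain ends here.
From /i/ at 5 leftward: 4 /ɪ/ → [+ATR]; 3 /a/ → [+ATR]; 2 /ɪ/ → [+ATR]; 1 /ɛ/ → [+ATR]; word edge.
From /i/ at 10 rightward: 11 /ɪ/ → [+ATR]; 12 /d/ transparent; 13 /i/ is itself a trigger — this domain ends here.
From /i/ at 10 leftward: 9 /ɪ/ → [+ATR]; 8 /r/ transparent; 7 /r/ transparent; 6 /ɛ/ → [+ATR]; 5 /i/ is itself a trigger — this domain ends here.
From /i/ at 13 rightward: 14 /ɪ/ → [+ATR]; 15 /a/ → [+ATR]; word edge.
From /i/ at 13 leftward: 12 /d/ transparent; 11 /ɪ/ → [+ATR]; 10 /i/ is itself a trigger — this domain ends here.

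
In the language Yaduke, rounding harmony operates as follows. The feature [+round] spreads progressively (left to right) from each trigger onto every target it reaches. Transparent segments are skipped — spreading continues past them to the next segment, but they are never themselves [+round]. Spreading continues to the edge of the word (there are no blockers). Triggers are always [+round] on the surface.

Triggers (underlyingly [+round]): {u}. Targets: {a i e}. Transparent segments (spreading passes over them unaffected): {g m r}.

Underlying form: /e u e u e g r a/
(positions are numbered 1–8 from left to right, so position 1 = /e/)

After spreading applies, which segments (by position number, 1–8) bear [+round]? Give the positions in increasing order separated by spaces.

From /u/ at 2 rightward: 3 /e/ → [+round]; 4 /u/ is itself a trigger — this domain ends here.
From /u/ at 4 rightward: 5 /e/ → [+round]; 6 /g/ transparent; 7 /r/ transparent; 8 /a/ → [+round]; word edge.
Target with no active source: position 1 stays [-round].

2 3 4 5 8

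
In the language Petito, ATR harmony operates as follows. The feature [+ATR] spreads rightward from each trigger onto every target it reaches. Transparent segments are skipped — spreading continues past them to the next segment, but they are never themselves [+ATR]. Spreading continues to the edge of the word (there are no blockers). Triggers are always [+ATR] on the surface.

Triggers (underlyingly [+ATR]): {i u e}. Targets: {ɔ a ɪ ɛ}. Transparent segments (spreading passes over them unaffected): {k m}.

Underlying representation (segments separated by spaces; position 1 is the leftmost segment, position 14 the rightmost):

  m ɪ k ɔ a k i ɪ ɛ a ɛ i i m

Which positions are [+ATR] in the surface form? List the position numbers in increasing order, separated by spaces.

7 8 9 10 11 12 13

From /i/ at 7 rightward: 8 /ɪ/ → [+ATR]; 9 /ɛ/ → [+ATR]; 10 /a/ → [+ATR]; 11 /ɛ/ → [+ATR]; 12 /i/ is itself a trigger — this domain ends here.
From /i/ at 12 rightward: 13 /i/ is itself a trigger — this domain ends here.
From /i/ at 13 rightward: 14 /m/ transparent; word edge.
Targets with no active source: positions 2 4 5 stay [-ATR].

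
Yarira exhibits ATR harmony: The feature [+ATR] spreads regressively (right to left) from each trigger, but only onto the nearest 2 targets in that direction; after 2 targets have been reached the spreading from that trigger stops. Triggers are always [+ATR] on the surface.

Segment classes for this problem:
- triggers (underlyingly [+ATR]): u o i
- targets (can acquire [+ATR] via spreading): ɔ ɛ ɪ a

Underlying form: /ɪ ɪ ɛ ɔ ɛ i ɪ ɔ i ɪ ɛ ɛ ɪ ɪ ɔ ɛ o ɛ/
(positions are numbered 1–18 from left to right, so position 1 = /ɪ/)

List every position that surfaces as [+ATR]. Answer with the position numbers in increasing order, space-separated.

From /i/ at 6 leftward: 5 /ɛ/ → [+ATR]; 4 /ɔ/ → [+ATR]; bound reached.
From /i/ at 9 leftward: 8 /ɔ/ → [+ATR]; 7 /ɪ/ → [+ATR]; bound reached.
From /o/ at 17 leftward: 16 /ɛ/ → [+ATR]; 15 /ɔ/ → [+ATR]; bound reached.
Targets with no active source: positions 1 2 3 10 11 12 13 14 18 stay [-ATR].

4 5 6 7 8 9 15 16 17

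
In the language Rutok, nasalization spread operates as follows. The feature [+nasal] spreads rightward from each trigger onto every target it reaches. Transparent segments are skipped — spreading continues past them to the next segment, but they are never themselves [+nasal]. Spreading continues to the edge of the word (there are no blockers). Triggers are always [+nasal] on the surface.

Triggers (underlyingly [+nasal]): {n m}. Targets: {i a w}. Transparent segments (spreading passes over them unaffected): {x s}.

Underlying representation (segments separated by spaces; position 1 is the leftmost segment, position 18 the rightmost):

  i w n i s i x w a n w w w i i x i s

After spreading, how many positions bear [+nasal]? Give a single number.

12

From /n/ at 3 rightward: 4 /i/ → [+nasal]; 5 /s/ transparent; 6 /i/ → [+nasal]; 7 /x/ transparent; 8 /w/ → [+nasal]; 9 /a/ → [+nasal]; 10 /n/ is itself a trigger — this domain ends here.
From /n/ at 10 rightward: 11 /w/ → [+nasal]; 12 /w/ → [+nasal]; 13 /w/ → [+nasal]; 14 /i/ → [+nasal]; 15 /i/ → [+nasal]; 16 /x/ transparent; 17 /i/ → [+nasal]; 18 /s/ transparent; word edge.
Targets with no active source: positions 1 2 stay [-nasal].
[+nasal] positions on the surface: 3 4 6 8 9 10 11 12 13 14 15 17.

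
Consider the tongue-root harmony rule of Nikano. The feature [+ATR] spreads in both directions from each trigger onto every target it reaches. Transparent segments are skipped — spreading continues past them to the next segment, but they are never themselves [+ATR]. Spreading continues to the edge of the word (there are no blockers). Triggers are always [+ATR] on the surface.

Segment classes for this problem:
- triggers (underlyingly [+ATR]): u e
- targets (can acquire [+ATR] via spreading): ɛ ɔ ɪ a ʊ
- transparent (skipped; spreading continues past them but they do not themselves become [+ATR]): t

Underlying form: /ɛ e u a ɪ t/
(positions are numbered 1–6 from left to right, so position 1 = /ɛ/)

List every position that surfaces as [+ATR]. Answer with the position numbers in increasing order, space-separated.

1 2 3 4 5

From /e/ at 2 rightward: 3 /u/ is itself a trigger — this domain ends here.
From /e/ at 2 leftward: 1 /ɛ/ → [+ATR]; word edge.
From /u/ at 3 rightward: 4 /a/ → [+ATR]; 5 /ɪ/ → [+ATR]; 6 /t/ transparent; word edge.
From /u/ at 3 leftward: 2 /e/ is itself a trigger — this domain ends here.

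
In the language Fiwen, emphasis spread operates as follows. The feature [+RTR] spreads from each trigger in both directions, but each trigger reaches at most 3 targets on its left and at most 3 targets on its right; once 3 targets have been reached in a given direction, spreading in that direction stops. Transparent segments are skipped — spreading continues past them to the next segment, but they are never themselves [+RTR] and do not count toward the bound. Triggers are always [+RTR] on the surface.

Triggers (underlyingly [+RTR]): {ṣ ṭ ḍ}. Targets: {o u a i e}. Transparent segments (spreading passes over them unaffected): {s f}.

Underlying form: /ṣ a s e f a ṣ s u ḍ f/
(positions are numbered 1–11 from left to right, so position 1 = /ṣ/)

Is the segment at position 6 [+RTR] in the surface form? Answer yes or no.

yes

From /ṣ/ at 1 rightward: 2 /a/ → [+RTR]; 3 /s/ transparent; 4 /e/ → [+RTR]; 5 /f/ transparent; 6 /a/ → [+RTR]; bound reached.
From /ṣ/ at 1 leftward: word edge.
From /ṣ/ at 7 rightward: 8 /s/ transparent; 9 /u/ → [+RTR]; 10 /ḍ/ is itself a trigger — this domain ends here.
From /ṣ/ at 7 leftward: 6 /a/ → [+RTR]; 5 /f/ transparent; 4 /e/ → [+RTR]; 3 /s/ transparent; 2 /a/ → [+RTR]; bound reached.
From /ḍ/ at 10 rightward: 11 /f/ transparent; word edge.
From /ḍ/ at 10 leftward: 9 /u/ → [+RTR]; 8 /s/ transparent; 7 /ṣ/ is itself a trigger — this domain ends here.
[+RTR] positions on the surface: 1 2 4 6 7 9 10.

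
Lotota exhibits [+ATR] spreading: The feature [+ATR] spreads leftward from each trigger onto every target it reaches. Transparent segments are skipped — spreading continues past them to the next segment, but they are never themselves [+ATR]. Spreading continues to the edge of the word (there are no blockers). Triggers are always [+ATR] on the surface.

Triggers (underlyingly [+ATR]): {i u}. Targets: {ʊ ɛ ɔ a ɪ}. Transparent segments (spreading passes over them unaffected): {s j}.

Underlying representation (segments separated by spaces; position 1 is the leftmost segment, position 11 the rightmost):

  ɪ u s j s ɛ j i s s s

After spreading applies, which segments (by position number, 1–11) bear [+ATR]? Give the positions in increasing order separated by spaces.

From /u/ at 2 leftward: 1 /ɪ/ → [+ATR]; word edge.
From /i/ at 8 leftward: 7 /j/ transparent; 6 /ɛ/ → [+ATR]; 5 /s/ transparent; 4 /j/ transparent; 3 /s/ transparent; 2 /u/ is itself a trigger — this domain ends here.

1 2 6 8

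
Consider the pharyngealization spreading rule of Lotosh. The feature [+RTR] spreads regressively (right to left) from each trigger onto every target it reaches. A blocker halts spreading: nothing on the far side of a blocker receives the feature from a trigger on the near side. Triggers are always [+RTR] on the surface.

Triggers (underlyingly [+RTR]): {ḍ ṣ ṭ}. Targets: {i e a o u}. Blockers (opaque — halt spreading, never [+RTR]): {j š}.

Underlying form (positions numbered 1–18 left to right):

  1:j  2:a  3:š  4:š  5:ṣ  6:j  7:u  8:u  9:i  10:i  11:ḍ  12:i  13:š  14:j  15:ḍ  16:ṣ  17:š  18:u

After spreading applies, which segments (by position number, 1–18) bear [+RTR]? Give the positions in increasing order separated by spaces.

5 7 8 9 10 11 15 16

From /ṣ/ at 5 leftward: 4 /š/ blocks.
From /ḍ/ at 11 leftward: 10 /i/ → [+RTR]; 9 /i/ → [+RTR]; 8 /u/ → [+RTR]; 7 /u/ → [+RTR]; 6 /j/ blocks.
From /ḍ/ at 15 leftward: 14 /j/ blocks.
From /ṣ/ at 16 leftward: 15 /ḍ/ is itself a trigger — this domain ends here.
Targets with no active source: positions 2 12 18 stay [-emphatic].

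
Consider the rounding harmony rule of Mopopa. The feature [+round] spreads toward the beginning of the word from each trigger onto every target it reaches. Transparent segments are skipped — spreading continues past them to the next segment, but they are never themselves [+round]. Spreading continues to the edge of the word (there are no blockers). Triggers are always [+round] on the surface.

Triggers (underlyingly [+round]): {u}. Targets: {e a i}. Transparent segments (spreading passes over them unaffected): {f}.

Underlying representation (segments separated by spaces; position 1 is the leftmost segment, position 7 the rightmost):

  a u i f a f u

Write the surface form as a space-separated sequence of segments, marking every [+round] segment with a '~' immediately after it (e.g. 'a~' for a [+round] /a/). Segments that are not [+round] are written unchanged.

From /u/ at 2 leftward: 1 /a/ → [+round]; word edge.
From /u/ at 7 leftward: 6 /f/ transparent; 5 /a/ → [+round]; 4 /f/ transparent; 3 /i/ → [+round]; 2 /u/ is itself a trigger — this domain ends here.
[+round] positions on the surface: 1 2 3 5 7.

a~ u~ i~ f a~ f u~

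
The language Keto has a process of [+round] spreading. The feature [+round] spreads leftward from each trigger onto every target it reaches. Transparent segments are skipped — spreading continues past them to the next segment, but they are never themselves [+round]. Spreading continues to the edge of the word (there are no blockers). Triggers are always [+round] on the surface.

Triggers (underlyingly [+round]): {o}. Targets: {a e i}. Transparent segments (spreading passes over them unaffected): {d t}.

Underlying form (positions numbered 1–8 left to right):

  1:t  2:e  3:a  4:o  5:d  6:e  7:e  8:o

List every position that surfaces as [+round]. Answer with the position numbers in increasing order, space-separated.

2 3 4 6 7 8

From /o/ at 4 leftward: 3 /a/ → [+round]; 2 /e/ → [+round]; 1 /t/ transparent; word edge.
From /o/ at 8 leftward: 7 /e/ → [+round]; 6 /e/ → [+round]; 5 /d/ transparent; 4 /o/ is itself a trigger — this domain ends here.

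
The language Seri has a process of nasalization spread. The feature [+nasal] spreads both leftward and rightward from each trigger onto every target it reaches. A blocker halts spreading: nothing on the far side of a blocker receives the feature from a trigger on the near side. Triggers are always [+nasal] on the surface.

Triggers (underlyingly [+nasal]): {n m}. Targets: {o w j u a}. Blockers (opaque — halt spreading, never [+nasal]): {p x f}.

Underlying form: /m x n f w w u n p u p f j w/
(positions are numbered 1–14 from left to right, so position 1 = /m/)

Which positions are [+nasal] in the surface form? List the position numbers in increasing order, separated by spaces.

1 3 5 6 7 8

From /m/ at 1 rightward: 2 /x/ blocks.
From /m/ at 1 leftward: word edge.
From /n/ at 3 rightward: 4 /f/ blocks.
From /n/ at 3 leftward: 2 /x/ blocks.
From /n/ at 8 rightward: 9 /p/ blocks.
From /n/ at 8 leftward: 7 /u/ → [+nasal]; 6 /w/ → [+nasal]; 5 /w/ → [+nasal]; 4 /f/ blocks.
Targets with no active source: positions 10 13 14 stay [-nasal].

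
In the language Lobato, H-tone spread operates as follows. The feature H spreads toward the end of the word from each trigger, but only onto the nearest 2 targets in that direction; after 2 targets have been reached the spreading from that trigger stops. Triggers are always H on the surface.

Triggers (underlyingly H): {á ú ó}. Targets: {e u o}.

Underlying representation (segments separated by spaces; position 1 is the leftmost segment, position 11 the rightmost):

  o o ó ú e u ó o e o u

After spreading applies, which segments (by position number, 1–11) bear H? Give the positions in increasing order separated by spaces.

From /ó/ at 3 rightward: 4 /ú/ is itself a trigger — this domain ends here.
From /ú/ at 4 rightward: 5 /e/ → H; 6 /u/ → H; bound reached.
From /ó/ at 7 rightward: 8 /o/ → H; 9 /e/ → H; bound reached.
Targets with no active source: positions 1 2 10 11 stay [-high tone].

3 4 5 6 7 8 9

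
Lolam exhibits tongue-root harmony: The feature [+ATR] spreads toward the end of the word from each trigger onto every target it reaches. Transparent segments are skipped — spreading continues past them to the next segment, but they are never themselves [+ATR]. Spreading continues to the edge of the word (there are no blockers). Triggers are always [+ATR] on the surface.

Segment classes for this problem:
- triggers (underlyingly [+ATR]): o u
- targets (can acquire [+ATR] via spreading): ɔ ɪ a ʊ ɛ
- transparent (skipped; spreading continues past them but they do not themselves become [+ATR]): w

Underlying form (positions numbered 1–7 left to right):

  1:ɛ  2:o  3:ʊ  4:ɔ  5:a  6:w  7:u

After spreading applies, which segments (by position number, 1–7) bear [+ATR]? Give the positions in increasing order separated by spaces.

From /o/ at 2 rightward: 3 /ʊ/ → [+ATR]; 4 /ɔ/ → [+ATR]; 5 /a/ → [+ATR]; 6 /w/ transparent; 7 /u/ is itself a trigger — this domain ends here.
From /u/ at 7 rightward: word edge.
Target with no active source: position 1 stays [-ATR].

2 3 4 5 7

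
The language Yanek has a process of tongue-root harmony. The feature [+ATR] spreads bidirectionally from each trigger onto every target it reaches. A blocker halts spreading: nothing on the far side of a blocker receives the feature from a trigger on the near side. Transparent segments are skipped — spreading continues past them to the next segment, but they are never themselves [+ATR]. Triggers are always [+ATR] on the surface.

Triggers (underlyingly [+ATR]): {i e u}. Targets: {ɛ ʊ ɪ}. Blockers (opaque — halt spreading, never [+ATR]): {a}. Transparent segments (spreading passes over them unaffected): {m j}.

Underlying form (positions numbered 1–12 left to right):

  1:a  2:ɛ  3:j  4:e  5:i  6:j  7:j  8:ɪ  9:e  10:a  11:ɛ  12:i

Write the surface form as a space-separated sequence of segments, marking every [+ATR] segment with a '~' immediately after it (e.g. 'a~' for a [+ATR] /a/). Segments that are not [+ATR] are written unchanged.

a ɛ~ j e~ i~ j j ɪ~ e~ a ɛ~ i~

From /e/ at 4 rightward: 5 /i/ is itself a trigger — this domain ends here.
From /e/ at 4 leftward: 3 /j/ transparent; 2 /ɛ/ → [+ATR]; 1 /a/ blocks.
From /i/ at 5 rightward: 6 /j/ transparent; 7 /j/ transparent; 8 /ɪ/ → [+ATR]; 9 /e/ is itself a trigger — this domain ends here.
From /i/ at 5 leftward: 4 /e/ is itself a trigger — this domain ends here.
From /e/ at 9 rightward: 10 /a/ blocks.
From /e/ at 9 leftward: 8 /ɪ/ → [+ATR]; 7 /j/ transparent; 6 /j/ transparent; 5 /i/ is itself a trigger — this domain ends here.
From /i/ at 12 rightward: word edge.
From /i/ at 12 leftward: 11 /ɛ/ → [+ATR]; 10 /a/ blocks.
[+ATR] positions on the surface: 2 4 5 8 9 11 12.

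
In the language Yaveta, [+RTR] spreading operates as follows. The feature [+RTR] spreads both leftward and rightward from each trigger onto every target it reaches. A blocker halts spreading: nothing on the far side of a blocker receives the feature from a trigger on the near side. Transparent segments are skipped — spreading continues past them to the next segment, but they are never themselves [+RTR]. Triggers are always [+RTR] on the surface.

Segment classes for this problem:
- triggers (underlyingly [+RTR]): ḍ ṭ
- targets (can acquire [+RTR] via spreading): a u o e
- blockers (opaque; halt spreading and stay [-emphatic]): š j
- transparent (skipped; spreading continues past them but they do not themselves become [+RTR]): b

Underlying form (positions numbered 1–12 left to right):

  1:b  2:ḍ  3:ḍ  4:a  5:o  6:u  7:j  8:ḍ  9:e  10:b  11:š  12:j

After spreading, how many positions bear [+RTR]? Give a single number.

7

From /ḍ/ at 2 rightward: 3 /ḍ/ is itself a trigger — this domain ends here.
From /ḍ/ at 2 leftward: 1 /b/ transparent; word edge.
From /ḍ/ at 3 rightward: 4 /a/ → [+RTR]; 5 /o/ → [+RTR]; 6 /u/ → [+RTR]; 7 /j/ blocks.
From /ḍ/ at 3 leftward: 2 /ḍ/ is itself a trigger — this domain ends here.
From /ḍ/ at 8 rightward: 9 /e/ → [+RTR]; 10 /b/ transparent; 11 /š/ blocks.
From /ḍ/ at 8 leftward: 7 /j/ blocks.
[+RTR] positions on the surface: 2 3 4 5 6 8 9.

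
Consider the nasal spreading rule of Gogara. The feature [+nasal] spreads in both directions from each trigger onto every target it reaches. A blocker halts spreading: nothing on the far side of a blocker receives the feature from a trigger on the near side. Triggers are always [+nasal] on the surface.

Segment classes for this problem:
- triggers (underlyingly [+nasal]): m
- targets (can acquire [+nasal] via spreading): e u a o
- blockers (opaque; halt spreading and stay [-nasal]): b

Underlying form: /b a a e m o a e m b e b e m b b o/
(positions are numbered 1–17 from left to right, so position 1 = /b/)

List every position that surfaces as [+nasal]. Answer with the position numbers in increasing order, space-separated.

2 3 4 5 6 7 8 9 13 14

From /m/ at 5 rightward: 6 /o/ → [+nasal]; 7 /a/ → [+nasal]; 8 /e/ → [+nasal]; 9 /m/ is itself a trigger — this domain ends here.
From /m/ at 5 leftward: 4 /e/ → [+nasal]; 3 /a/ → [+nasal]; 2 /a/ → [+nasal]; 1 /b/ blocks.
From /m/ at 9 rightward: 10 /b/ blocks.
From /m/ at 9 leftward: 8 /e/ → [+nasal]; 7 /a/ → [+nasal]; 6 /o/ → [+nasal]; 5 /m/ is itself a trigger — this domain ends here.
From /m/ at 14 rightward: 15 /b/ blocks.
From /m/ at 14 leftward: 13 /e/ → [+nasal]; 12 /b/ blocks.
Targets with no active source: positions 11 17 stay [-nasal].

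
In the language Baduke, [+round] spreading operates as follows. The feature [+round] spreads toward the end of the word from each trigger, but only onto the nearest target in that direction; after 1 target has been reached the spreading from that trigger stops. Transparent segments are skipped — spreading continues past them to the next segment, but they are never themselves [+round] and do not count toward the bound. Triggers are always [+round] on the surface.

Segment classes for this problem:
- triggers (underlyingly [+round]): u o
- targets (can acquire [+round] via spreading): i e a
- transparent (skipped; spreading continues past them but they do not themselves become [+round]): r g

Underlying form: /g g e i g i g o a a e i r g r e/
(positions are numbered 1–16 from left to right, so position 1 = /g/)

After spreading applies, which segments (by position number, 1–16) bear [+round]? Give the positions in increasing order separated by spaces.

From /o/ at 8 rightward: 9 /a/ → [+round]; bound reached.
Targets with no active source: positions 3 4 6 10 11 12 16 stay [-round].

8 9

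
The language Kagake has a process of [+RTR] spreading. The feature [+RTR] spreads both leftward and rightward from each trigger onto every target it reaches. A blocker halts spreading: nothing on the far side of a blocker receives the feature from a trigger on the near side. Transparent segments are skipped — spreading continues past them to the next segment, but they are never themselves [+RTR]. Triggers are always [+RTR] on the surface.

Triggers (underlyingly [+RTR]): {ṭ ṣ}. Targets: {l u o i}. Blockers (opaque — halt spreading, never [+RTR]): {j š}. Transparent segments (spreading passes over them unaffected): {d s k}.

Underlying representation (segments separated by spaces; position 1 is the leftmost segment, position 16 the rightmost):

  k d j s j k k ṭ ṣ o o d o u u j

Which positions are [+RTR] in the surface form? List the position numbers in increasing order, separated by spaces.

8 9 10 11 13 14 15

From /ṭ/ at 8 rightward: 9 /ṣ/ is itself a trigger — this domain ends here.
From /ṭ/ at 8 leftward: 7 /k/ transparent; 6 /k/ transparent; 5 /j/ blocks.
From /ṣ/ at 9 rightward: 10 /o/ → [+RTR]; 11 /o/ → [+RTR]; 12 /d/ transparent; 13 /o/ → [+RTR]; 14 /u/ → [+RTR]; 15 /u/ → [+RTR]; 16 /j/ blocks.
From /ṣ/ at 9 leftward: 8 /ṭ/ is itself a trigger — this domain ends here.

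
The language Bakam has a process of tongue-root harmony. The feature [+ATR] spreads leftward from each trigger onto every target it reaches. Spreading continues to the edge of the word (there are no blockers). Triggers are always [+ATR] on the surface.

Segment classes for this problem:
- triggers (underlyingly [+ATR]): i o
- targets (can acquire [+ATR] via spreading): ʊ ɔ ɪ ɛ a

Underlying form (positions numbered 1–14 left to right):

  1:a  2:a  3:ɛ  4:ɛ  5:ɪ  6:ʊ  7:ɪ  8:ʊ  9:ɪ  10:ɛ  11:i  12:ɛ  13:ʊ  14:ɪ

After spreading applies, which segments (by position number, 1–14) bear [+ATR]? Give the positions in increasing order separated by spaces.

From /i/ at 11 leftward: 10 /ɛ/ → [+ATR]; 9 /ɪ/ → [+ATR]; 8 /ʊ/ → [+ATR]; 7 /ɪ/ → [+ATR]; 6 /ʊ/ → [+ATR]; 5 /ɪ/ → [+ATR]; 4 /ɛ/ → [+ATR]; 3 /ɛ/ → [+ATR]; 2 /a/ → [+ATR]; 1 /a/ → [+ATR]; word edge.
Targets with no active source: positions 12 13 14 stay [-ATR].

1 2 3 4 5 6 7 8 9 10 11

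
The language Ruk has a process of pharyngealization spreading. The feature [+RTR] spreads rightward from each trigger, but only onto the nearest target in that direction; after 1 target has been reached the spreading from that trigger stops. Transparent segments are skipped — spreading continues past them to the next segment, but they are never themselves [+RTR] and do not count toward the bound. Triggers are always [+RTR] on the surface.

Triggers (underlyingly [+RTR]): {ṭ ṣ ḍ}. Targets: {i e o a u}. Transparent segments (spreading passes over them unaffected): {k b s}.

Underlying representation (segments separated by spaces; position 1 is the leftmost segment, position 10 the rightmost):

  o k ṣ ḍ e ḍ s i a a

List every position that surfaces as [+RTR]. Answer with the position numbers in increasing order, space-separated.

From /ṣ/ at 3 rightward: 4 /ḍ/ is itself a trigger — this domain ends here.
From /ḍ/ at 4 rightward: 5 /e/ → [+RTR]; bound reached.
From /ḍ/ at 6 rightward: 7 /s/ transparent; 8 /i/ → [+RTR]; bound reached.
Targets with no active source: positions 1 9 10 stay [-emphatic].

3 4 5 6 8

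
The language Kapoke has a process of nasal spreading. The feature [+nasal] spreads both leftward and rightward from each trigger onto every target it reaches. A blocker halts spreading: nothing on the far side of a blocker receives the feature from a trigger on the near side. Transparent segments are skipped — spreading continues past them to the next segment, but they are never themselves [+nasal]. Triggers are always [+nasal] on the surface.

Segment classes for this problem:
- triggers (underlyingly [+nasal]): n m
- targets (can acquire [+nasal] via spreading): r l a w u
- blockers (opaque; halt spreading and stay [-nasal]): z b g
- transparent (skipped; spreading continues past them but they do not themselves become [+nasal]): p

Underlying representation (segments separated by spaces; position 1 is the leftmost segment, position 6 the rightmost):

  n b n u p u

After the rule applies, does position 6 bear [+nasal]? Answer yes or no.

yes

From /n/ at 1 rightward: 2 /b/ blocks.
From /n/ at 1 leftward: word edge.
From /n/ at 3 rightward: 4 /u/ → [+nasal]; 5 /p/ transparent; 6 /u/ → [+nasal]; word edge.
From /n/ at 3 leftward: 2 /b/ blocks.
[+nasal] positions on the surface: 1 3 4 6.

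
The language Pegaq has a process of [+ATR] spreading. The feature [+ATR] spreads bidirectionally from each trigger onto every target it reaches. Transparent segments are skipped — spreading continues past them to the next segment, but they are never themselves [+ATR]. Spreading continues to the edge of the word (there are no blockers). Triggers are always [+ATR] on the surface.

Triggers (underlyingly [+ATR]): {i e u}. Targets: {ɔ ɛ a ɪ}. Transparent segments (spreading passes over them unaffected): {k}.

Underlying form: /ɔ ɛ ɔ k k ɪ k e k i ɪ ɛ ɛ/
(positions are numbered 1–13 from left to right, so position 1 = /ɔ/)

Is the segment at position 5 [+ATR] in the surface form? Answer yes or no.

From /e/ at 8 rightward: 9 /k/ transparent; 10 /i/ is itself a trigger — this domain ends here.
From /e/ at 8 leftward: 7 /k/ transparent; 6 /ɪ/ → [+ATR]; 5 /k/ transparent; 4 /k/ transparent; 3 /ɔ/ → [+ATR]; 2 /ɛ/ → [+ATR]; 1 /ɔ/ → [+ATR]; word edge.
From /i/ at 10 rightward: 11 /ɪ/ → [+ATR]; 12 /ɛ/ → [+ATR]; 13 /ɛ/ → [+ATR]; word edge.
From /i/ at 10 leftward: 9 /k/ transparent; 8 /e/ is itself a trigger — this domain ends here.
[+ATR] positions on the surface: 1 2 3 6 8 10 11 12 13.

no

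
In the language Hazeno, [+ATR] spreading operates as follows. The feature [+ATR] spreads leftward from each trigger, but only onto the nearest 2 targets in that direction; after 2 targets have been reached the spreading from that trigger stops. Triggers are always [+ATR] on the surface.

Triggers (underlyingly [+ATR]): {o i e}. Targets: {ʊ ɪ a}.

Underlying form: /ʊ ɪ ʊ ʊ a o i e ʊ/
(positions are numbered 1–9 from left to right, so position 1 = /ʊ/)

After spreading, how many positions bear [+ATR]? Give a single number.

5

From /o/ at 6 leftward: 5 /a/ → [+ATR]; 4 /ʊ/ → [+ATR]; bound reached.
From /i/ at 7 leftward: 6 /o/ is itself a trigger — this domain ends here.
From /e/ at 8 leftward: 7 /i/ is itself a trigger — this domain ends here.
Targets with no active source: positions 1 2 3 9 stay [-ATR].
[+ATR] positions on the surface: 4 5 6 7 8.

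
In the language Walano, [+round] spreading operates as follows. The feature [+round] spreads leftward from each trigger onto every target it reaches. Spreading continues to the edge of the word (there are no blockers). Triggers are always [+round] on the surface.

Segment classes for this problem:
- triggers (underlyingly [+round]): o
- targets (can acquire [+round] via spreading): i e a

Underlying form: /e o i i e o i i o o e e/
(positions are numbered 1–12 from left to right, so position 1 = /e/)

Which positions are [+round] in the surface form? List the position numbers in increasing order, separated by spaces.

1 2 3 4 5 6 7 8 9 10

From /o/ at 2 leftward: 1 /e/ → [+round]; word edge.
From /o/ at 6 leftward: 5 /e/ → [+round]; 4 /i/ → [+round]; 3 /i/ → [+round]; 2 /o/ is itself a trigger — this domain ends here.
From /o/ at 9 leftward: 8 /i/ → [+round]; 7 /i/ → [+round]; 6 /o/ is itself a trigger — this domain ends here.
From /o/ at 10 leftward: 9 /o/ is itself a trigger — this domain ends here.
Targets with no active source: positions 11 12 stay [-round].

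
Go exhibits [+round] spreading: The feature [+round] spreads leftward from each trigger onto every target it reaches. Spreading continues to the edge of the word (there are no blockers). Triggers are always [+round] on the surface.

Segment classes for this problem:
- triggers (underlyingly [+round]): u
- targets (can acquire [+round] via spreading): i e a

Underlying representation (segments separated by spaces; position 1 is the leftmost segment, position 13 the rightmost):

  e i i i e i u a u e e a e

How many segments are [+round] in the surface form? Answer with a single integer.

From /u/ at 7 leftward: 6 /i/ → [+round]; 5 /e/ → [+round]; 4 /i/ → [+round]; 3 /i/ → [+round]; 2 /i/ → [+round]; 1 /e/ → [+round]; word edge.
From /u/ at 9 leftward: 8 /a/ → [+round]; 7 /u/ is itself a trigger — this domain ends here.
Targets with no active source: positions 10 11 12 13 stay [-round].
[+round] positions on the surface: 1 2 3 4 5 6 7 8 9.

9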